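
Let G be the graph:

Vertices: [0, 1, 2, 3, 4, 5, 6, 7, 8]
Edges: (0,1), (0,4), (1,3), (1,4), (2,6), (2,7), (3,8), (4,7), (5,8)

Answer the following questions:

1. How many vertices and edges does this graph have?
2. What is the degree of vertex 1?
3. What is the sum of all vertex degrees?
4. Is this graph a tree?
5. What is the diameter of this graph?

Count: 9 vertices, 9 edges.
Vertex 1 has neighbors [0, 3, 4], degree = 3.
Handshaking lemma: 2 * 9 = 18.
A tree on 9 vertices has 8 edges. This graph has 9 edges (1 extra). Not a tree.
Diameter (longest shortest path) = 7.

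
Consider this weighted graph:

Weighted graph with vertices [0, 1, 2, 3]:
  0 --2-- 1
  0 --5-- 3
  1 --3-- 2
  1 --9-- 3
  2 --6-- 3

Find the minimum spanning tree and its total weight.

Applying Kruskal's algorithm (sort edges by weight, add if no cycle):
  Add (0,1) w=2
  Add (1,2) w=3
  Add (0,3) w=5
  Skip (2,3) w=6 (creates cycle)
  Skip (1,3) w=9 (creates cycle)
MST weight = 10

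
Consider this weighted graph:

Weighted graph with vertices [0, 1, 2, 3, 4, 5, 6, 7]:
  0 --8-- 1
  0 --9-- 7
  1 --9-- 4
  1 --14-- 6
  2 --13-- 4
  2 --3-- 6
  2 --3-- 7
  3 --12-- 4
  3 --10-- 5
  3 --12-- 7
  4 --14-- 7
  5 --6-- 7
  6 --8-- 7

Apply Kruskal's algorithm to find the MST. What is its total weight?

Applying Kruskal's algorithm (sort edges by weight, add if no cycle):
  Add (2,7) w=3
  Add (2,6) w=3
  Add (5,7) w=6
  Add (0,1) w=8
  Skip (6,7) w=8 (creates cycle)
  Add (0,7) w=9
  Add (1,4) w=9
  Add (3,5) w=10
  Skip (3,4) w=12 (creates cycle)
  Skip (3,7) w=12 (creates cycle)
  Skip (2,4) w=13 (creates cycle)
  Skip (1,6) w=14 (creates cycle)
  Skip (4,7) w=14 (creates cycle)
MST weight = 48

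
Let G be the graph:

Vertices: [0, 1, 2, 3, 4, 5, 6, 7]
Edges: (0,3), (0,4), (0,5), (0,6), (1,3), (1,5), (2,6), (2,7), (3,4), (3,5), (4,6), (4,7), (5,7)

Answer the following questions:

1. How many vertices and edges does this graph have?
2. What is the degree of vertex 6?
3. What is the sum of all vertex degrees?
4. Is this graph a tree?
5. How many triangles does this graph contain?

Count: 8 vertices, 13 edges.
Vertex 6 has neighbors [0, 2, 4], degree = 3.
Handshaking lemma: 2 * 13 = 26.
A tree on 8 vertices has 7 edges. This graph has 13 edges (6 extra). Not a tree.
Number of triangles = 4.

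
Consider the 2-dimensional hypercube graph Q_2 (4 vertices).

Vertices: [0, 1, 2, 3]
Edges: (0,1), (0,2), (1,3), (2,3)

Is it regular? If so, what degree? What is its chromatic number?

In Q_2, every vertex has exactly 2 neighbors (flip one of 2 bits), so it is 2-regular.
Q_2 is bipartite (partition by bit-parity), so chromatic number = 2.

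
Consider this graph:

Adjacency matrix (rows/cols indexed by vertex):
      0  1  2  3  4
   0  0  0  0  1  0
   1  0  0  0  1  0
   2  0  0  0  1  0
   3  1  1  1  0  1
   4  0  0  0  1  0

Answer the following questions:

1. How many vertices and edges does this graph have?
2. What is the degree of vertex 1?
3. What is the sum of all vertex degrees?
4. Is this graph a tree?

Count: 5 vertices, 4 edges.
Vertex 1 has neighbors [3], degree = 1.
Handshaking lemma: 2 * 4 = 8.
A graph is a tree iff it is connected and has exactly n-1 edges. This graph is connected (all 5 vertices in one component) and has 5-1 = 4 edges. It is a tree.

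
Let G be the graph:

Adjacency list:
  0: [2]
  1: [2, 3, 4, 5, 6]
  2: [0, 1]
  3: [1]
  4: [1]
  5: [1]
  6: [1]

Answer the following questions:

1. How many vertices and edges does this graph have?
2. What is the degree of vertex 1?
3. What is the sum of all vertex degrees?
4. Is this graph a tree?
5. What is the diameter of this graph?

Count: 7 vertices, 6 edges.
Vertex 1 has neighbors [2, 3, 4, 5, 6], degree = 5.
Handshaking lemma: 2 * 6 = 12.
A graph is a tree iff it is connected and has exactly n-1 edges. This graph is connected (all 7 vertices in one component) and has 7-1 = 6 edges. It is a tree.
Diameter (longest shortest path) = 3.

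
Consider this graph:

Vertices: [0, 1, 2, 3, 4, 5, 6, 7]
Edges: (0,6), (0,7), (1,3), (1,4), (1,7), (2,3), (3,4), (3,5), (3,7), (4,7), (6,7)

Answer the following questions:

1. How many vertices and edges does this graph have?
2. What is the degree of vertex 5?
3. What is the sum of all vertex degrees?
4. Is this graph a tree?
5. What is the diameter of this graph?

Count: 8 vertices, 11 edges.
Vertex 5 has neighbors [3], degree = 1.
Handshaking lemma: 2 * 11 = 22.
A tree on 8 vertices has 7 edges. This graph has 11 edges (4 extra). Not a tree.
Diameter (longest shortest path) = 3.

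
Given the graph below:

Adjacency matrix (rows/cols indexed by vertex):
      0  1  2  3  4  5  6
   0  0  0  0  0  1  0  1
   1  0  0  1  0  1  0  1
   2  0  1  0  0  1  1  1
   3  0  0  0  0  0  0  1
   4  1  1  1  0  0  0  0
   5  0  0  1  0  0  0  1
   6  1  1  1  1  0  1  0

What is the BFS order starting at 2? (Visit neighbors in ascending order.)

BFS from vertex 2 (neighbors processed in ascending order):
Visit order: 2, 1, 4, 5, 6, 0, 3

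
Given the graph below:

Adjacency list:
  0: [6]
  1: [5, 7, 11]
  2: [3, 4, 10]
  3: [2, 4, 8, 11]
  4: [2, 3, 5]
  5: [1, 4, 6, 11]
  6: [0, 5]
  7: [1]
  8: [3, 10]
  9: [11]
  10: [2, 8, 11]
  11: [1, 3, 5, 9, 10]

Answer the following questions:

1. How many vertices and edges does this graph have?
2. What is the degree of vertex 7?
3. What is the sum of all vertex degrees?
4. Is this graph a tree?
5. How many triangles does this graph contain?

Count: 12 vertices, 16 edges.
Vertex 7 has neighbors [1], degree = 1.
Handshaking lemma: 2 * 16 = 32.
A tree on 12 vertices has 11 edges. This graph has 16 edges (5 extra). Not a tree.
Number of triangles = 2.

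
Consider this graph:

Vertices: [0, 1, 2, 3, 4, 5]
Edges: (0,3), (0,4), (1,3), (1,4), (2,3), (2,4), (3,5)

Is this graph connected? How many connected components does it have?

Checking connectivity: the graph has 1 connected component(s).
All vertices are reachable from each other. The graph IS connected.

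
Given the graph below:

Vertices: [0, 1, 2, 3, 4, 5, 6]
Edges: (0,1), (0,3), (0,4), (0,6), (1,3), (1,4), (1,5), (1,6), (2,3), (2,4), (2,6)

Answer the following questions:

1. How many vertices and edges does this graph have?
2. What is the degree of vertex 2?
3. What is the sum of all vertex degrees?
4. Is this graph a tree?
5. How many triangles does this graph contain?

Count: 7 vertices, 11 edges.
Vertex 2 has neighbors [3, 4, 6], degree = 3.
Handshaking lemma: 2 * 11 = 22.
A tree on 7 vertices has 6 edges. This graph has 11 edges (5 extra). Not a tree.
Number of triangles = 3.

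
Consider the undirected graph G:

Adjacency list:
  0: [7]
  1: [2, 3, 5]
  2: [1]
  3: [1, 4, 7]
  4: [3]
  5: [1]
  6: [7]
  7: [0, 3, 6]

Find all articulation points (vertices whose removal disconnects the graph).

An articulation point is a vertex whose removal disconnects the graph.
Articulation points: [1, 3, 7]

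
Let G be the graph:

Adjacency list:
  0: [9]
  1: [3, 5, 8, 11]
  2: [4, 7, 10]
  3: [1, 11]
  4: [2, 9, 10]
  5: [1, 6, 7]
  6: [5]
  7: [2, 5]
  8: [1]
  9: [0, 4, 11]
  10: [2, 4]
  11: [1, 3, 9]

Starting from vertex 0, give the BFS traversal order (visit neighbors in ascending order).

BFS from vertex 0 (neighbors processed in ascending order):
Visit order: 0, 9, 4, 11, 2, 10, 1, 3, 7, 5, 8, 6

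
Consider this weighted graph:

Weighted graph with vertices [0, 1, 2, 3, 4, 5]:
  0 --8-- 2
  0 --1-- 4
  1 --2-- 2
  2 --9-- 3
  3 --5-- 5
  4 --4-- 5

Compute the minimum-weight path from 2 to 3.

Using Dijkstra's algorithm from vertex 2:
Shortest path: 2 -> 3
Total weight: 9 = 9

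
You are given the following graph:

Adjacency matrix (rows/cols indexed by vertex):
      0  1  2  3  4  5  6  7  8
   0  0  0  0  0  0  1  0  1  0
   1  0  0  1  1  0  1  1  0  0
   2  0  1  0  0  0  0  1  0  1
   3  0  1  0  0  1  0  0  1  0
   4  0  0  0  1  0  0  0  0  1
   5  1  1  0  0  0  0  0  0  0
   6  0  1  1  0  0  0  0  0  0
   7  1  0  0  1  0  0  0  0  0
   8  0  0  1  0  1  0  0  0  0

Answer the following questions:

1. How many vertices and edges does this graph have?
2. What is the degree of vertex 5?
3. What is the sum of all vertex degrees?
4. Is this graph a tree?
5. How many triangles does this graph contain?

Count: 9 vertices, 11 edges.
Vertex 5 has neighbors [0, 1], degree = 2.
Handshaking lemma: 2 * 11 = 22.
A tree on 9 vertices has 8 edges. This graph has 11 edges (3 extra). Not a tree.
Number of triangles = 1.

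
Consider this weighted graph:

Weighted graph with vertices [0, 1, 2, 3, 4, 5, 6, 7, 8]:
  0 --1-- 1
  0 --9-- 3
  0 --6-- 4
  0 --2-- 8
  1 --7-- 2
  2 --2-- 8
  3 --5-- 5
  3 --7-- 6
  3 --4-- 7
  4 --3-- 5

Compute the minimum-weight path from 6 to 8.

Using Dijkstra's algorithm from vertex 6:
Shortest path: 6 -> 3 -> 0 -> 8
Total weight: 7 + 9 + 2 = 18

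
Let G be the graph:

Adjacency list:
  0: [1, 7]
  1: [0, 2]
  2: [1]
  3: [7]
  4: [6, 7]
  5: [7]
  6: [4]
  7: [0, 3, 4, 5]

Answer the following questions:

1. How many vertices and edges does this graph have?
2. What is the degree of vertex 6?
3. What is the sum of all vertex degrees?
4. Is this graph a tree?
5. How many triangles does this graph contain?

Count: 8 vertices, 7 edges.
Vertex 6 has neighbors [4], degree = 1.
Handshaking lemma: 2 * 7 = 14.
A graph is a tree iff it is connected and has exactly n-1 edges. This graph is connected (all 8 vertices in one component) and has 8-1 = 7 edges. It is a tree.
Number of triangles = 0.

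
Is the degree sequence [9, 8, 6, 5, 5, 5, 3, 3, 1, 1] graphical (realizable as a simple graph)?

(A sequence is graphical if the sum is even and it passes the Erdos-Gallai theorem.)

Sum of degrees = 46. Sum is even but fails Erdos-Gallai. The sequence is NOT graphical.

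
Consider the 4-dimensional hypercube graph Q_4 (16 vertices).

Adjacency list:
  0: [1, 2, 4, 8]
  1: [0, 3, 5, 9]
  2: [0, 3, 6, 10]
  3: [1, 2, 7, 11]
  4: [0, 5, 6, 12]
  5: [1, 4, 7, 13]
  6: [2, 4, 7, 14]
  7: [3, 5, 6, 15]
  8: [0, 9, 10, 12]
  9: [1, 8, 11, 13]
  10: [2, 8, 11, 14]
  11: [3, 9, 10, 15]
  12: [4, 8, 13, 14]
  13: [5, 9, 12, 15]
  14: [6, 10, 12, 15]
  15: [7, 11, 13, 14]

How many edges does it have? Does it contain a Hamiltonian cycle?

Q_4 has 16 * 4 / 2 = 32 edges.
Q_4 (d >= 2) always has a Hamiltonian cycle: a 4-bit cyclic Gray code visits every vertex exactly once and returns to the start.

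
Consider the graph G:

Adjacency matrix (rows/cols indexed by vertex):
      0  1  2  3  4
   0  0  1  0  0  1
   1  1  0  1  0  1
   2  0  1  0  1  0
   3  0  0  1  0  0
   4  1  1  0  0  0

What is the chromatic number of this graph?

The graph has a maximum clique of size 3 (lower bound on chromatic number).
A valid 3-coloring: {0: 1, 1: 0, 2: 1, 3: 0, 4: 2}.
Chromatic number = 3.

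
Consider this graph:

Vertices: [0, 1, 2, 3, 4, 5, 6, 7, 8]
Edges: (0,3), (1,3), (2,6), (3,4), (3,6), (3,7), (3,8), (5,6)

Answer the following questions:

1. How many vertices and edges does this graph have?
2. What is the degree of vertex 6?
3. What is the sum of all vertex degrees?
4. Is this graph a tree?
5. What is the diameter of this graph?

Count: 9 vertices, 8 edges.
Vertex 6 has neighbors [2, 3, 5], degree = 3.
Handshaking lemma: 2 * 8 = 16.
A graph is a tree iff it is connected and has exactly n-1 edges. This graph is connected (all 9 vertices in one component) and has 9-1 = 8 edges. It is a tree.
Diameter (longest shortest path) = 3.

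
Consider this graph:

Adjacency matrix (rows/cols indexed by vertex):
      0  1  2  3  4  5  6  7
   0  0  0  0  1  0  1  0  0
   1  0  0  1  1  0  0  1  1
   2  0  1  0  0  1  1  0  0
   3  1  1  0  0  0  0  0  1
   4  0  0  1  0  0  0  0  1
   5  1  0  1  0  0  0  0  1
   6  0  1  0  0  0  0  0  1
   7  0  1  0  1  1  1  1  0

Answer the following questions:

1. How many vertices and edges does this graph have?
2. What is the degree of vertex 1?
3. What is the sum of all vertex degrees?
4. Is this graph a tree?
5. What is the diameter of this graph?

Count: 8 vertices, 12 edges.
Vertex 1 has neighbors [2, 3, 6, 7], degree = 4.
Handshaking lemma: 2 * 12 = 24.
A tree on 8 vertices has 7 edges. This graph has 12 edges (5 extra). Not a tree.
Diameter (longest shortest path) = 3.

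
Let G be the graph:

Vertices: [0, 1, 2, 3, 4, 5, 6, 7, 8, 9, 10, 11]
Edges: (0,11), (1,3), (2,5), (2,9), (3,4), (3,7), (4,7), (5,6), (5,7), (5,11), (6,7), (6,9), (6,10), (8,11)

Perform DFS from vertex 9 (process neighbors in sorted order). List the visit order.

DFS from vertex 9 (neighbors processed in ascending order):
Visit order: 9, 2, 5, 6, 7, 3, 1, 4, 10, 11, 0, 8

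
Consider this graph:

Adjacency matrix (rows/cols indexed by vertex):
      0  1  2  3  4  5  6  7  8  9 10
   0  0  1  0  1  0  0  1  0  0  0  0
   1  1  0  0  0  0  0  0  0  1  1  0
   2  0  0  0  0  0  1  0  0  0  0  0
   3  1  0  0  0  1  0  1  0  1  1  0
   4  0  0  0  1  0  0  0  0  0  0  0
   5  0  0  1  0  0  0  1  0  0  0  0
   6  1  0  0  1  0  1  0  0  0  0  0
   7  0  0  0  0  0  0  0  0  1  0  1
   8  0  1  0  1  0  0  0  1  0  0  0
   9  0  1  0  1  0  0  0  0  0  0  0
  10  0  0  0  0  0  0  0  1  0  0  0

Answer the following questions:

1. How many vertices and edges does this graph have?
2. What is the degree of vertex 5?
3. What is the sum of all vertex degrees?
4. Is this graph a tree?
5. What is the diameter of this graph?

Count: 11 vertices, 13 edges.
Vertex 5 has neighbors [2, 6], degree = 2.
Handshaking lemma: 2 * 13 = 26.
A tree on 11 vertices has 10 edges. This graph has 13 edges (3 extra). Not a tree.
Diameter (longest shortest path) = 6.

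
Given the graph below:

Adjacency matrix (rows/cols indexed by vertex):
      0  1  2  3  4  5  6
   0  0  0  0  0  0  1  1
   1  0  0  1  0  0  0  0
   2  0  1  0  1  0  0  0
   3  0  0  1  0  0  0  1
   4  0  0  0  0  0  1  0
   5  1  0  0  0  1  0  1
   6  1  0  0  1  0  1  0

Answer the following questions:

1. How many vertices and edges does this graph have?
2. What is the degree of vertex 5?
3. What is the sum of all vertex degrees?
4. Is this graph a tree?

Count: 7 vertices, 7 edges.
Vertex 5 has neighbors [0, 4, 6], degree = 3.
Handshaking lemma: 2 * 7 = 14.
A tree on 7 vertices has 6 edges. This graph has 7 edges (1 extra). Not a tree.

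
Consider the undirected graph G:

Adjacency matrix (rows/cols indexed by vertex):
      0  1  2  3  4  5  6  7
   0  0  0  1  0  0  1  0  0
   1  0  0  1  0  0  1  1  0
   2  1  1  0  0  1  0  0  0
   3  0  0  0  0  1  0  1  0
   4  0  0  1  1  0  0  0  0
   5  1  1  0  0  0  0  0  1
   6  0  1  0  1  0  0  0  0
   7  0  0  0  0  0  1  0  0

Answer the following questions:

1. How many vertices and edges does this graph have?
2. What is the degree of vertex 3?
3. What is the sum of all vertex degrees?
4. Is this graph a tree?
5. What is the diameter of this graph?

Count: 8 vertices, 9 edges.
Vertex 3 has neighbors [4, 6], degree = 2.
Handshaking lemma: 2 * 9 = 18.
A tree on 8 vertices has 7 edges. This graph has 9 edges (2 extra). Not a tree.
Diameter (longest shortest path) = 4.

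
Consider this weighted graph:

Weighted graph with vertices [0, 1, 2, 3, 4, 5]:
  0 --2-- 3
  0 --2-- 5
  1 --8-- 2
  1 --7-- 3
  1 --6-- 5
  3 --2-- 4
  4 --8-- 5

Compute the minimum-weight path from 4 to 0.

Using Dijkstra's algorithm from vertex 4:
Shortest path: 4 -> 3 -> 0
Total weight: 2 + 2 = 4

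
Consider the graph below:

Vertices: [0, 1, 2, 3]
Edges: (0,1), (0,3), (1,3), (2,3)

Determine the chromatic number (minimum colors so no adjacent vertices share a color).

The graph has a maximum clique of size 3 (lower bound on chromatic number).
A valid 3-coloring: {0: 1, 1: 2, 2: 1, 3: 0}.
Chromatic number = 3.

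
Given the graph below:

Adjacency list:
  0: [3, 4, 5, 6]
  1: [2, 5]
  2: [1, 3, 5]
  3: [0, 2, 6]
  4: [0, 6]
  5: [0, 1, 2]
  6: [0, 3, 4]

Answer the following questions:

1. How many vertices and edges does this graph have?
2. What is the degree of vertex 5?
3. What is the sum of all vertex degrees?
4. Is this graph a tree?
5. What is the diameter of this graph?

Count: 7 vertices, 10 edges.
Vertex 5 has neighbors [0, 1, 2], degree = 3.
Handshaking lemma: 2 * 10 = 20.
A tree on 7 vertices has 6 edges. This graph has 10 edges (4 extra). Not a tree.
Diameter (longest shortest path) = 3.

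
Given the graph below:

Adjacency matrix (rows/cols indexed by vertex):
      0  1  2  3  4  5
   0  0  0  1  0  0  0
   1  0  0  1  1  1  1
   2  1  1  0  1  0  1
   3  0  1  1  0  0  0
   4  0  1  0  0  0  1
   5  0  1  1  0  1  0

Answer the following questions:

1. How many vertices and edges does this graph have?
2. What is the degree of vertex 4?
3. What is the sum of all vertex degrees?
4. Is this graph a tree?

Count: 6 vertices, 8 edges.
Vertex 4 has neighbors [1, 5], degree = 2.
Handshaking lemma: 2 * 8 = 16.
A tree on 6 vertices has 5 edges. This graph has 8 edges (3 extra). Not a tree.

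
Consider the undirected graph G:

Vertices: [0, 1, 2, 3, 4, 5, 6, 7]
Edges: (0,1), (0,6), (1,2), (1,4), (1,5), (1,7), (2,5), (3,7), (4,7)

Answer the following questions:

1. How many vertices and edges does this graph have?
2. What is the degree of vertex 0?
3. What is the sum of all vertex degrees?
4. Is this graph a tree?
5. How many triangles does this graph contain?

Count: 8 vertices, 9 edges.
Vertex 0 has neighbors [1, 6], degree = 2.
Handshaking lemma: 2 * 9 = 18.
A tree on 8 vertices has 7 edges. This graph has 9 edges (2 extra). Not a tree.
Number of triangles = 2.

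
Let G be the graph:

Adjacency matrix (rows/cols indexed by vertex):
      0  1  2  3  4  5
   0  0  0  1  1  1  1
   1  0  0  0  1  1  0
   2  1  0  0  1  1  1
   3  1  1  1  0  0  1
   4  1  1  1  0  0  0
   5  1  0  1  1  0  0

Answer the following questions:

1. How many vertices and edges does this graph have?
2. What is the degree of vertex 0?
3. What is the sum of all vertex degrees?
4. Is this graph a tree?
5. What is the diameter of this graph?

Count: 6 vertices, 10 edges.
Vertex 0 has neighbors [2, 3, 4, 5], degree = 4.
Handshaking lemma: 2 * 10 = 20.
A tree on 6 vertices has 5 edges. This graph has 10 edges (5 extra). Not a tree.
Diameter (longest shortest path) = 2.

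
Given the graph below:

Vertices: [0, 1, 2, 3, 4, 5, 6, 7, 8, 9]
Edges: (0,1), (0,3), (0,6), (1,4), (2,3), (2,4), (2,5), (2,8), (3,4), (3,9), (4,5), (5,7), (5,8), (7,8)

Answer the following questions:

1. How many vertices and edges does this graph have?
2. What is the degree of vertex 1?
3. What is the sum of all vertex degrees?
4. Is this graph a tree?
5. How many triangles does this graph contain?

Count: 10 vertices, 14 edges.
Vertex 1 has neighbors [0, 4], degree = 2.
Handshaking lemma: 2 * 14 = 28.
A tree on 10 vertices has 9 edges. This graph has 14 edges (5 extra). Not a tree.
Number of triangles = 4.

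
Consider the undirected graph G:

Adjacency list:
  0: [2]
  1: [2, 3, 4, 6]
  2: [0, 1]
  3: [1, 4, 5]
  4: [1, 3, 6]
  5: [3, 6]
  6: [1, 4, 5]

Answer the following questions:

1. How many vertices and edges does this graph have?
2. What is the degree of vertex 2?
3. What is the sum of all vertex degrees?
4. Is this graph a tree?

Count: 7 vertices, 9 edges.
Vertex 2 has neighbors [0, 1], degree = 2.
Handshaking lemma: 2 * 9 = 18.
A tree on 7 vertices has 6 edges. This graph has 9 edges (3 extra). Not a tree.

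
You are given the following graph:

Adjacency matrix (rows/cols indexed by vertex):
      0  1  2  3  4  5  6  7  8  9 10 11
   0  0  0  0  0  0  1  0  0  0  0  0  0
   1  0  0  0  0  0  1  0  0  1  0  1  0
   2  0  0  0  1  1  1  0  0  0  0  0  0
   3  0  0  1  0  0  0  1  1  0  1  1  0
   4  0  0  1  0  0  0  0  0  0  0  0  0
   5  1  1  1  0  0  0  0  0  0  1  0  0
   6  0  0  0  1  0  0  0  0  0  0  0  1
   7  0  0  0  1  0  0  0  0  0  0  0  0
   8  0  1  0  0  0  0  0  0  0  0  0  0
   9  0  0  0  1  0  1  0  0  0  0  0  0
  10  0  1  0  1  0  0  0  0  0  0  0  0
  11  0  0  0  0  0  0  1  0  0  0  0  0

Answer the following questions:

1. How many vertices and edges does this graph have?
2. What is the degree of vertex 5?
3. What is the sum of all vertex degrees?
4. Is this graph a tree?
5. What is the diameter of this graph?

Count: 12 vertices, 13 edges.
Vertex 5 has neighbors [0, 1, 2, 9], degree = 4.
Handshaking lemma: 2 * 13 = 26.
A tree on 12 vertices has 11 edges. This graph has 13 edges (2 extra). Not a tree.
Diameter (longest shortest path) = 5.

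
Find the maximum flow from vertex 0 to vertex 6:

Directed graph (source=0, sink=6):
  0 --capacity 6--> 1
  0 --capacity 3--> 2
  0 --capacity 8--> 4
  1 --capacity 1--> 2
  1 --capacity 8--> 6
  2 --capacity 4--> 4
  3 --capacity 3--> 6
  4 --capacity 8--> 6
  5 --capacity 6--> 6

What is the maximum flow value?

Computing max flow:
  Flow on (0->1): 6/6
  Flow on (0->2): 3/3
  Flow on (0->4): 5/8
  Flow on (1->6): 6/8
  Flow on (2->4): 3/4
  Flow on (4->6): 8/8
Maximum flow = 14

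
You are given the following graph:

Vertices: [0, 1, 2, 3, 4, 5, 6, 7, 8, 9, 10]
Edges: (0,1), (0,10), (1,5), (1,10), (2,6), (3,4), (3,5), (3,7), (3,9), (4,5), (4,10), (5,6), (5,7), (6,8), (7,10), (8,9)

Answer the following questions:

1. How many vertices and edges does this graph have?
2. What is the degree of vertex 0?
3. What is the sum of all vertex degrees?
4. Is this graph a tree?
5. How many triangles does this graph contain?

Count: 11 vertices, 16 edges.
Vertex 0 has neighbors [1, 10], degree = 2.
Handshaking lemma: 2 * 16 = 32.
A tree on 11 vertices has 10 edges. This graph has 16 edges (6 extra). Not a tree.
Number of triangles = 3.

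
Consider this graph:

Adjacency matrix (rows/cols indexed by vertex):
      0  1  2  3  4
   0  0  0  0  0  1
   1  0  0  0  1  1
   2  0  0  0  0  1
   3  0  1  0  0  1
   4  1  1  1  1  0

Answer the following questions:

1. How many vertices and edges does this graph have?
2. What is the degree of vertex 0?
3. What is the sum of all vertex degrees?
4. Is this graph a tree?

Count: 5 vertices, 5 edges.
Vertex 0 has neighbors [4], degree = 1.
Handshaking lemma: 2 * 5 = 10.
A tree on 5 vertices has 4 edges. This graph has 5 edges (1 extra). Not a tree.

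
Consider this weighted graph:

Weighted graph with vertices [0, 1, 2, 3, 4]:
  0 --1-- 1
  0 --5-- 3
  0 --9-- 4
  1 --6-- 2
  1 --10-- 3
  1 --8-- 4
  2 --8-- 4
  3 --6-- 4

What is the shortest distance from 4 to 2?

Using Dijkstra's algorithm from vertex 4:
Shortest path: 4 -> 2
Total weight: 8 = 8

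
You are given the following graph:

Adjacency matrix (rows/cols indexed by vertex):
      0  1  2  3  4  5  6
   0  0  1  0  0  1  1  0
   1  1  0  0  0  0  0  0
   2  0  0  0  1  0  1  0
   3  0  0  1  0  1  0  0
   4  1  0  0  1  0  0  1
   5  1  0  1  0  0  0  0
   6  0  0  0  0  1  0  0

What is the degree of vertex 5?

Vertex 5 has neighbors [0, 2], so deg(5) = 2.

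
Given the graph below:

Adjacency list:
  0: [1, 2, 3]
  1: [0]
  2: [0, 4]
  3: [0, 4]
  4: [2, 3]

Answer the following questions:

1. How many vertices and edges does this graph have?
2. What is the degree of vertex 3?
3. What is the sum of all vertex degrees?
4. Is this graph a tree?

Count: 5 vertices, 5 edges.
Vertex 3 has neighbors [0, 4], degree = 2.
Handshaking lemma: 2 * 5 = 10.
A tree on 5 vertices has 4 edges. This graph has 5 edges (1 extra). Not a tree.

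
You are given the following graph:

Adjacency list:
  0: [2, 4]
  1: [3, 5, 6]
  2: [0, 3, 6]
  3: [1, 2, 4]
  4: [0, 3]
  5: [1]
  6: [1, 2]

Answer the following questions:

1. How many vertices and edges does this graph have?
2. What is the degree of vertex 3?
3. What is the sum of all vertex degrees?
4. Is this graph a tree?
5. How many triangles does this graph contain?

Count: 7 vertices, 8 edges.
Vertex 3 has neighbors [1, 2, 4], degree = 3.
Handshaking lemma: 2 * 8 = 16.
A tree on 7 vertices has 6 edges. This graph has 8 edges (2 extra). Not a tree.
Number of triangles = 0.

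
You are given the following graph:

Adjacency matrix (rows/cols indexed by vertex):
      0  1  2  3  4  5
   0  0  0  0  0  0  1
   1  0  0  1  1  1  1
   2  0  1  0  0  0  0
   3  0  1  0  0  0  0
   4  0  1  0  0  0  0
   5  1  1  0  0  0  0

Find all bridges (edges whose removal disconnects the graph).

A bridge is an edge whose removal increases the number of connected components.
Bridges found: (0,5), (1,2), (1,3), (1,4), (1,5)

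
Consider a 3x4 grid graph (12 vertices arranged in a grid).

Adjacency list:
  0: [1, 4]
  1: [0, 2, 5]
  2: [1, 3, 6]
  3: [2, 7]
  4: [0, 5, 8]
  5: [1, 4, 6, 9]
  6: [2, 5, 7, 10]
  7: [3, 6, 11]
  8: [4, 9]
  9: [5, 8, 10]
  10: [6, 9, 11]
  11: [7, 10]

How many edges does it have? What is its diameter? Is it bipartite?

A 3x4 grid has 8 vertical edges and 9 horizontal edges.
Total edges = 8 + 9 = 17.
Diameter = (3-1) + (4-1) = 5 (corner to opposite corner).
Grid graphs are bipartite (checkerboard coloring).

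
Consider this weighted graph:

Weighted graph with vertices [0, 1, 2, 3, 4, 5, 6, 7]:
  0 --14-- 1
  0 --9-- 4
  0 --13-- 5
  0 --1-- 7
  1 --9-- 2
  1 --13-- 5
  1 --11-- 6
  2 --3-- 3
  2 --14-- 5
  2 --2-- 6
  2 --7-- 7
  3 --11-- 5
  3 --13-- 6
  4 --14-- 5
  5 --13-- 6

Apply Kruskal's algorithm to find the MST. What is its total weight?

Applying Kruskal's algorithm (sort edges by weight, add if no cycle):
  Add (0,7) w=1
  Add (2,6) w=2
  Add (2,3) w=3
  Add (2,7) w=7
  Add (0,4) w=9
  Add (1,2) w=9
  Skip (1,6) w=11 (creates cycle)
  Add (3,5) w=11
  Skip (0,5) w=13 (creates cycle)
  Skip (1,5) w=13 (creates cycle)
  Skip (3,6) w=13 (creates cycle)
  Skip (5,6) w=13 (creates cycle)
  Skip (0,1) w=14 (creates cycle)
  Skip (2,5) w=14 (creates cycle)
  Skip (4,5) w=14 (creates cycle)
MST weight = 42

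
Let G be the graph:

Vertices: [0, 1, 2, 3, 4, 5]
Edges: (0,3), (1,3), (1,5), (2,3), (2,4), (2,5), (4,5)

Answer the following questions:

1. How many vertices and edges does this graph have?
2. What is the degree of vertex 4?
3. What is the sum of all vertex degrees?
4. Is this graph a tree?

Count: 6 vertices, 7 edges.
Vertex 4 has neighbors [2, 5], degree = 2.
Handshaking lemma: 2 * 7 = 14.
A tree on 6 vertices has 5 edges. This graph has 7 edges (2 extra). Not a tree.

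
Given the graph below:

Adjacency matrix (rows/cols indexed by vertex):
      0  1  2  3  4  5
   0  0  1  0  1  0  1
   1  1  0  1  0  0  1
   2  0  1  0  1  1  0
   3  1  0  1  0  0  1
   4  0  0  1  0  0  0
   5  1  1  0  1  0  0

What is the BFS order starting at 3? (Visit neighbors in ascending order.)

BFS from vertex 3 (neighbors processed in ascending order):
Visit order: 3, 0, 2, 5, 1, 4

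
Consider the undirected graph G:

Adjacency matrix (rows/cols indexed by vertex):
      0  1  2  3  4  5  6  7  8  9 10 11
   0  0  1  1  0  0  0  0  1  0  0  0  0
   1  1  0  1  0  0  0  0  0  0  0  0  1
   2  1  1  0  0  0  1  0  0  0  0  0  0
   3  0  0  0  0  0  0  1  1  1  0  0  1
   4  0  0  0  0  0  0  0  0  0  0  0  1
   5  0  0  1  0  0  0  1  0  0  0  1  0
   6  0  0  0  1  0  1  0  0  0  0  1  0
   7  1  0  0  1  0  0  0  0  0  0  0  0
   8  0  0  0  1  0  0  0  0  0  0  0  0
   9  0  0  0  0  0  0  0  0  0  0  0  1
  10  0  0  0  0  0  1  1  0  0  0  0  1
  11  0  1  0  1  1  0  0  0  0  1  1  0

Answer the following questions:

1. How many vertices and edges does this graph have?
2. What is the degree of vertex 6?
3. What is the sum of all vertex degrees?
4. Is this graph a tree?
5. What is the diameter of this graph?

Count: 12 vertices, 16 edges.
Vertex 6 has neighbors [3, 5, 10], degree = 3.
Handshaking lemma: 2 * 16 = 32.
A tree on 12 vertices has 11 edges. This graph has 16 edges (5 extra). Not a tree.
Diameter (longest shortest path) = 4.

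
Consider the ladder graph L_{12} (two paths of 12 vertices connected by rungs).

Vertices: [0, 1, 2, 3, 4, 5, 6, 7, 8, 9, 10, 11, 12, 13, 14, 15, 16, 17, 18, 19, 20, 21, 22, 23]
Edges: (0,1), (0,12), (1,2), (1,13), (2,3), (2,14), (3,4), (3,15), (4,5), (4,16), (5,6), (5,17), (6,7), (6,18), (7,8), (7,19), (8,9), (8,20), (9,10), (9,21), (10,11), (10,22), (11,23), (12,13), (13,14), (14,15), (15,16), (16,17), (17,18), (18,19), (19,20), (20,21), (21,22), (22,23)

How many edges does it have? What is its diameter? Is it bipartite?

Ladder graph L_{12}: 12 rungs + 2 * (12-1) path edges = 12 + 22 = 34 edges.
Diameter = 12.
Ladder graphs are bipartite (alternating coloring along each path).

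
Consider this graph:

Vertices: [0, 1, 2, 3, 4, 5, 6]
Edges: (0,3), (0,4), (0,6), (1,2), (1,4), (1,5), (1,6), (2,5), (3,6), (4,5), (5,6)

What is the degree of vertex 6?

Vertex 6 has neighbors [0, 1, 3, 5], so deg(6) = 4.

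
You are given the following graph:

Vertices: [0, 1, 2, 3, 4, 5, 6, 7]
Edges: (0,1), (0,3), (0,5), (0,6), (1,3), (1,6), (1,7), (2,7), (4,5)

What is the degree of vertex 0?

Vertex 0 has neighbors [1, 3, 5, 6], so deg(0) = 4.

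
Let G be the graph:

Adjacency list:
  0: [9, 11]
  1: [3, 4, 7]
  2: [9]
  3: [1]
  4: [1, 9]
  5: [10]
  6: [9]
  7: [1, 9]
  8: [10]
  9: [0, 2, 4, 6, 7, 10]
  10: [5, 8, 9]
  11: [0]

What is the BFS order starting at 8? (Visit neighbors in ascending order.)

BFS from vertex 8 (neighbors processed in ascending order):
Visit order: 8, 10, 5, 9, 0, 2, 4, 6, 7, 11, 1, 3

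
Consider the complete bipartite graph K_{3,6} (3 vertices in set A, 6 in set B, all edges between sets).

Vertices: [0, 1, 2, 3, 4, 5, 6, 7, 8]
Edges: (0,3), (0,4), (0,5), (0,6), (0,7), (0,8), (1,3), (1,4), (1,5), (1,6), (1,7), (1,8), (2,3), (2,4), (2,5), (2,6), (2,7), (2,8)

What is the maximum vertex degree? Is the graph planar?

Set-A vertices have degree 6; set-B vertices have degree 3. Maximum degree = max(3,6) = 6.
K_{3,6} contains K_{3,3} as a subgraph (since both sides have >= 3 vertices); by Kuratowski's theorem it is not planar.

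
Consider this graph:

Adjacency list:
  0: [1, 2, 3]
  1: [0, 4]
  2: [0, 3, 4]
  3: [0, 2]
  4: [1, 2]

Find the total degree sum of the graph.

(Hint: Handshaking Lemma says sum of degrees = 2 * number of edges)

Count edges: 6 edges.
By Handshaking Lemma: sum of degrees = 2 * 6 = 12.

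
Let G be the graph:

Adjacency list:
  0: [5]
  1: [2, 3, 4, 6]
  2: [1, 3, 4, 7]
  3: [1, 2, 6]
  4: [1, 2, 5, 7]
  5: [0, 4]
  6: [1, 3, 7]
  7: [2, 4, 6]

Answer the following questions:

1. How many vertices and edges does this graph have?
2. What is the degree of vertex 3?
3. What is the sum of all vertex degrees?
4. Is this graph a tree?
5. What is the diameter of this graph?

Count: 8 vertices, 12 edges.
Vertex 3 has neighbors [1, 2, 6], degree = 3.
Handshaking lemma: 2 * 12 = 24.
A tree on 8 vertices has 7 edges. This graph has 12 edges (5 extra). Not a tree.
Diameter (longest shortest path) = 4.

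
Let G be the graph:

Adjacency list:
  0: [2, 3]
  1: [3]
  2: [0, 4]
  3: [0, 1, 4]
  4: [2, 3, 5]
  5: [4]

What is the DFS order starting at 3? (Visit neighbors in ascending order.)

DFS from vertex 3 (neighbors processed in ascending order):
Visit order: 3, 0, 2, 4, 5, 1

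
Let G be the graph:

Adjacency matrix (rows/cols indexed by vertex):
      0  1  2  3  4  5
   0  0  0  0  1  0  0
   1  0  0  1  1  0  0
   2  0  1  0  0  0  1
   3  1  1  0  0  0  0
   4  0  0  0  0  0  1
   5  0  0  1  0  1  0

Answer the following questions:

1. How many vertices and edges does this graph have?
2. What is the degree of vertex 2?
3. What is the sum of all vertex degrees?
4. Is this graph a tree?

Count: 6 vertices, 5 edges.
Vertex 2 has neighbors [1, 5], degree = 2.
Handshaking lemma: 2 * 5 = 10.
A graph is a tree iff it is connected and has exactly n-1 edges. This graph is connected (all 6 vertices in one component) and has 6-1 = 5 edges. It is a tree.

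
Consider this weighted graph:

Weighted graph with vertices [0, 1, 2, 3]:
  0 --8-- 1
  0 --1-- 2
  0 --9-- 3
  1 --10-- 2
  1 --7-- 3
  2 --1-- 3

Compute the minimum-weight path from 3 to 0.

Using Dijkstra's algorithm from vertex 3:
Shortest path: 3 -> 2 -> 0
Total weight: 1 + 1 = 2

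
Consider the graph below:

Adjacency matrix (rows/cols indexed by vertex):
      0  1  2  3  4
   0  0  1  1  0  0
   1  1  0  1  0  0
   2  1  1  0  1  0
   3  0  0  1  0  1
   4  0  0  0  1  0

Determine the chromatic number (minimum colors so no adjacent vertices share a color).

The graph has a maximum clique of size 3 (lower bound on chromatic number).
A valid 3-coloring: {0: 1, 1: 2, 2: 0, 3: 1, 4: 0}.
Chromatic number = 3.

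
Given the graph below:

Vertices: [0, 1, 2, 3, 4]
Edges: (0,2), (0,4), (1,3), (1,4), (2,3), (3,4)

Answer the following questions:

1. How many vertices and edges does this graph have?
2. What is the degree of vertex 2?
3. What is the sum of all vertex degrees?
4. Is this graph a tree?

Count: 5 vertices, 6 edges.
Vertex 2 has neighbors [0, 3], degree = 2.
Handshaking lemma: 2 * 6 = 12.
A tree on 5 vertices has 4 edges. This graph has 6 edges (2 extra). Not a tree.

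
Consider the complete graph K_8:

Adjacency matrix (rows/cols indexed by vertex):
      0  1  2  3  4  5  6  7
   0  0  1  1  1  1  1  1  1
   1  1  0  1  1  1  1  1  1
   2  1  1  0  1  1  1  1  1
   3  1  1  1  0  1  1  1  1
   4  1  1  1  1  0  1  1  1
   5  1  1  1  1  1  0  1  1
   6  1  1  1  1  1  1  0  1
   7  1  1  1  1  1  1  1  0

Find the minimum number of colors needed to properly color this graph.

In K_8, every vertex is adjacent to every other vertex.
Each vertex needs a unique color.
Chromatic number = 8.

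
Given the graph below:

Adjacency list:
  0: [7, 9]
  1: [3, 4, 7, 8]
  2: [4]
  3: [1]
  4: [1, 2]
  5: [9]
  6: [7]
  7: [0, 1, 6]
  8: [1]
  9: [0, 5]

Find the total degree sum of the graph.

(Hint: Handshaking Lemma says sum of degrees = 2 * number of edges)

Count edges: 9 edges.
By Handshaking Lemma: sum of degrees = 2 * 9 = 18.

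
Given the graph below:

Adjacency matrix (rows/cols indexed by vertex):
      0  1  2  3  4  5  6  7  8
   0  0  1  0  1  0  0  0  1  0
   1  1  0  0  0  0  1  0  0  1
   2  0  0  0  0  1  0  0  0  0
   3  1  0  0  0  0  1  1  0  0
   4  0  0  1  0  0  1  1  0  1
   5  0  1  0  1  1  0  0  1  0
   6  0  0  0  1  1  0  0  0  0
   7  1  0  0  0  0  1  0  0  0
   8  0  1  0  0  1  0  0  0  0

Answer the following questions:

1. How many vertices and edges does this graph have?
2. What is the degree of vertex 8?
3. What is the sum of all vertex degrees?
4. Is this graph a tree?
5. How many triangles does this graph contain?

Count: 9 vertices, 12 edges.
Vertex 8 has neighbors [1, 4], degree = 2.
Handshaking lemma: 2 * 12 = 24.
A tree on 9 vertices has 8 edges. This graph has 12 edges (4 extra). Not a tree.
Number of triangles = 0.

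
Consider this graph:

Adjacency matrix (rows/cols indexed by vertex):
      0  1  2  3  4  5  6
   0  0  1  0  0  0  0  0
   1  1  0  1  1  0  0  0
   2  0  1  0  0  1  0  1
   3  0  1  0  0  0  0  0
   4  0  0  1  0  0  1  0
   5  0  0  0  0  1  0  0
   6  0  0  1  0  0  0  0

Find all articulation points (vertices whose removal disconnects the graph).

An articulation point is a vertex whose removal disconnects the graph.
Articulation points: [1, 2, 4]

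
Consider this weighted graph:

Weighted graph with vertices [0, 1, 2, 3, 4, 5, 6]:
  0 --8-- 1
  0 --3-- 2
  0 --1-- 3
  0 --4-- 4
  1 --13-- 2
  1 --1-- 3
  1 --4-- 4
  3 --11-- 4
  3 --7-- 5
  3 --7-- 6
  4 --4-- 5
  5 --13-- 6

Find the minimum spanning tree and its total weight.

Applying Kruskal's algorithm (sort edges by weight, add if no cycle):
  Add (0,3) w=1
  Add (1,3) w=1
  Add (0,2) w=3
  Add (0,4) w=4
  Skip (1,4) w=4 (creates cycle)
  Add (4,5) w=4
  Skip (3,5) w=7 (creates cycle)
  Add (3,6) w=7
  Skip (0,1) w=8 (creates cycle)
  Skip (3,4) w=11 (creates cycle)
  Skip (1,2) w=13 (creates cycle)
  Skip (5,6) w=13 (creates cycle)
MST weight = 20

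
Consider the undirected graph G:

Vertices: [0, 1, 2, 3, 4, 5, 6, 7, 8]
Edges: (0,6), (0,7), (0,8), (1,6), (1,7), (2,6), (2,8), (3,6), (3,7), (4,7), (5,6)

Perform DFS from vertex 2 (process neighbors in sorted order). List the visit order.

DFS from vertex 2 (neighbors processed in ascending order):
Visit order: 2, 6, 0, 7, 1, 3, 4, 8, 5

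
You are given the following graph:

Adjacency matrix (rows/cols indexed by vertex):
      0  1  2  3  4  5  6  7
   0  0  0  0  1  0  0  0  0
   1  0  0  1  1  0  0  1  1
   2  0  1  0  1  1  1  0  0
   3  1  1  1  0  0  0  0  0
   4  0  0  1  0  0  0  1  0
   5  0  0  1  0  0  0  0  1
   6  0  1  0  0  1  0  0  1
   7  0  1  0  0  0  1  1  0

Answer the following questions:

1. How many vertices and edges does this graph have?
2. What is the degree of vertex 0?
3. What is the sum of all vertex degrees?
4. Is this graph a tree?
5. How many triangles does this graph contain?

Count: 8 vertices, 11 edges.
Vertex 0 has neighbors [3], degree = 1.
Handshaking lemma: 2 * 11 = 22.
A tree on 8 vertices has 7 edges. This graph has 11 edges (4 extra). Not a tree.
Number of triangles = 2.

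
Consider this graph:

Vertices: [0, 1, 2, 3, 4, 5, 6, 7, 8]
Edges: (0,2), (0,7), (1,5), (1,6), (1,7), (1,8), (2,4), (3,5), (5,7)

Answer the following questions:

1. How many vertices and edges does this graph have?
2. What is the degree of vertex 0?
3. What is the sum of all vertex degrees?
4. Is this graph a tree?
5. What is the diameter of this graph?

Count: 9 vertices, 9 edges.
Vertex 0 has neighbors [2, 7], degree = 2.
Handshaking lemma: 2 * 9 = 18.
A tree on 9 vertices has 8 edges. This graph has 9 edges (1 extra). Not a tree.
Diameter (longest shortest path) = 5.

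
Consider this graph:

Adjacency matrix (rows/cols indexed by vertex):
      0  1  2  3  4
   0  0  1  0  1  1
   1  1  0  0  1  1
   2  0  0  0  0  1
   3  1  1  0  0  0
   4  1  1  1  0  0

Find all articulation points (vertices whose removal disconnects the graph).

An articulation point is a vertex whose removal disconnects the graph.
Articulation points: [4]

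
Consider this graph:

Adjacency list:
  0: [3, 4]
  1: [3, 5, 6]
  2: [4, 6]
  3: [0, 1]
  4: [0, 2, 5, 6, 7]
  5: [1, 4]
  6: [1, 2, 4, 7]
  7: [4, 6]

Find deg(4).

Vertex 4 has neighbors [0, 2, 5, 6, 7], so deg(4) = 5.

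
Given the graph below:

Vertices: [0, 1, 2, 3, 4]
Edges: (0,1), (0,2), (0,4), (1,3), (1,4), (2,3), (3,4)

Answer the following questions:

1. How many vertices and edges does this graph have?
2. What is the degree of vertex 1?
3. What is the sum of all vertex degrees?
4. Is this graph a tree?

Count: 5 vertices, 7 edges.
Vertex 1 has neighbors [0, 3, 4], degree = 3.
Handshaking lemma: 2 * 7 = 14.
A tree on 5 vertices has 4 edges. This graph has 7 edges (3 extra). Not a tree.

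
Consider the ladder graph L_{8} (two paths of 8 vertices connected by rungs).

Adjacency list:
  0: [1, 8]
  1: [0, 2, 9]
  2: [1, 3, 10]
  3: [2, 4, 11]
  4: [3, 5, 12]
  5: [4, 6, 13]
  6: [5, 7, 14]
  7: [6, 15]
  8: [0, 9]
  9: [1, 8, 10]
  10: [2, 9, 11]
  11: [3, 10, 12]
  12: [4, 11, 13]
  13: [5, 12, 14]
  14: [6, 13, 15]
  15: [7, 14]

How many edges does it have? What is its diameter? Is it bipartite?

Ladder graph L_{8}: 8 rungs + 2 * (8-1) path edges = 8 + 14 = 22 edges.
Diameter = 8.
Ladder graphs are bipartite (alternating coloring along each path).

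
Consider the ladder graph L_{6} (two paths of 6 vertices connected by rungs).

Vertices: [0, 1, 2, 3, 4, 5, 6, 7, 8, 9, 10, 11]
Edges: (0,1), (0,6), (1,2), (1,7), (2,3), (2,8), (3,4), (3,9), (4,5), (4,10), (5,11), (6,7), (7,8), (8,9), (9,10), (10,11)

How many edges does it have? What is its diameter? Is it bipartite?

Ladder graph L_{6}: 6 rungs + 2 * (6-1) path edges = 6 + 10 = 16 edges.
Diameter = 6.
Ladder graphs are bipartite (alternating coloring along each path).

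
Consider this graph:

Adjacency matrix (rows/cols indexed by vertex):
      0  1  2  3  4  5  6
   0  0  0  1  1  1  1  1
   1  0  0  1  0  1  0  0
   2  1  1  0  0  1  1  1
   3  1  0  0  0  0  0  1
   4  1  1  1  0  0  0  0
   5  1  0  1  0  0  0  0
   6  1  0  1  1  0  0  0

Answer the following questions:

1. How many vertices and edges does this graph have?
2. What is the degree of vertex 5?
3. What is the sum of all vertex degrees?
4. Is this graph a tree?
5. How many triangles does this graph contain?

Count: 7 vertices, 11 edges.
Vertex 5 has neighbors [0, 2], degree = 2.
Handshaking lemma: 2 * 11 = 22.
A tree on 7 vertices has 6 edges. This graph has 11 edges (5 extra). Not a tree.
Number of triangles = 5.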